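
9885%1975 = 10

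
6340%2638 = 1064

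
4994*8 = 39952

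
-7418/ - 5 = 1483+ 3/5 =1483.60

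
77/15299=77/15299 = 0.01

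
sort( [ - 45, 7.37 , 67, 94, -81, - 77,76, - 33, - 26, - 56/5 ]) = [ - 81, - 77,-45, - 33,  -  26, - 56/5, 7.37, 67, 76, 94]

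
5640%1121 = 35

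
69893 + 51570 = 121463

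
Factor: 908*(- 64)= - 58112= - 2^8*227^1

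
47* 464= 21808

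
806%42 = 8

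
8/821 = 8/821 = 0.01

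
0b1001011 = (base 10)75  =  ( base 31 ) 2D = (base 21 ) 3c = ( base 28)2J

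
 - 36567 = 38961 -75528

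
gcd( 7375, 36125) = 125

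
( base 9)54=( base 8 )61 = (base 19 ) 2B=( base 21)27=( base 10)49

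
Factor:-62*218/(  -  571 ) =2^2*  31^1*109^1 * 571^( - 1) = 13516/571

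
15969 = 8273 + 7696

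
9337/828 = 9337/828  =  11.28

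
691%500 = 191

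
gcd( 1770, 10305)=15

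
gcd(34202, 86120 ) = 2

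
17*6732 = 114444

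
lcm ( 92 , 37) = 3404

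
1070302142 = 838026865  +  232275277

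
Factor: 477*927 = 442179 = 3^4*53^1* 103^1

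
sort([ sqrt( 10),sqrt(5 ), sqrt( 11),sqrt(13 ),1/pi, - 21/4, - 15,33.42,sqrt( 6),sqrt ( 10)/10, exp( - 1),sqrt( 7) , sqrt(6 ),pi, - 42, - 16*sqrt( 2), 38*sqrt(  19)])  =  [ - 42 , - 16*sqrt( 2 ), - 15, - 21/4,sqrt( 10 )/10,1/pi,exp( - 1 ),sqrt( 5), sqrt( 6),sqrt( 6 ) , sqrt(7),pi,sqrt( 10 ), sqrt(11),sqrt( 13 ),33.42, 38 * sqrt( 19 )] 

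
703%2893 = 703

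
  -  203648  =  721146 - 924794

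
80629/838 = 96 + 181/838 = 96.22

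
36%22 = 14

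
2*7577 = 15154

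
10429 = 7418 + 3011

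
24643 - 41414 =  -16771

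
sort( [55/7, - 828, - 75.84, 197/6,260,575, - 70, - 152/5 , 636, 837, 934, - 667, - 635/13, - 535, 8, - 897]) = [ - 897 , - 828, - 667, - 535, - 75.84,  -  70, - 635/13, - 152/5, 55/7, 8, 197/6, 260,575,636,837, 934 ]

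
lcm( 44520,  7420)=44520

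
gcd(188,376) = 188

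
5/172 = 5/172 =0.03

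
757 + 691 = 1448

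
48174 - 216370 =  - 168196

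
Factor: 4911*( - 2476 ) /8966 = -2^1*3^1*619^1*1637^1*4483^(- 1) = - 6079818/4483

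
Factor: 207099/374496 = 69033/124832= 2^( - 5)*3^1*47^(-1 )*83^(  -  1 )*23011^1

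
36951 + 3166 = 40117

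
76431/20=3821  +  11/20 = 3821.55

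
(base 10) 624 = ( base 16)270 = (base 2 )1001110000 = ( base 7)1551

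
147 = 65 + 82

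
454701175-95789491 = 358911684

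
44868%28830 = 16038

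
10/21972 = 5/10986   =  0.00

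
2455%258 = 133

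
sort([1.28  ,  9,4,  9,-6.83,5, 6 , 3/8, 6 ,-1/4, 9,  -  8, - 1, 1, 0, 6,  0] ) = [ - 8, - 6.83, - 1, -1/4,0,0, 3/8, 1,1.28, 4, 5,  6, 6, 6,9,9,9 ] 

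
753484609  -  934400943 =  - 180916334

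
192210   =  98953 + 93257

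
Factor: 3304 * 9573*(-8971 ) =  - 2^3*3^1*7^1 * 59^1*3191^1*8971^1 = - 283745481432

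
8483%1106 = 741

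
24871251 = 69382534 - 44511283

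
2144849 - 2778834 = -633985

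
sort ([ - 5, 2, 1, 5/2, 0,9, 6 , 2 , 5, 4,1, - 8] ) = [ - 8, - 5, 0,1,1, 2, 2,5/2,4, 5, 6, 9 ] 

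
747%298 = 151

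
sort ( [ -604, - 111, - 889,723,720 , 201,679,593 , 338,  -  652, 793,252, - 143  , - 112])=[ - 889, - 652 , - 604, - 143, - 112,- 111,201,252 , 338, 593,679,720, 723, 793 ]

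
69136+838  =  69974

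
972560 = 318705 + 653855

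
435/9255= 29/617= 0.05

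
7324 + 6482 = 13806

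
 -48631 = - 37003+  -  11628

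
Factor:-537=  - 3^1*179^1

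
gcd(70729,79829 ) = 1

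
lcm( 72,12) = 72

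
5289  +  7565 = 12854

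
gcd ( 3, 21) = 3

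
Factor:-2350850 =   -  2^1*5^2*47017^1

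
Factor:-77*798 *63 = -3871098=-2^1*3^3*7^3 * 11^1*19^1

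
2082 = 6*347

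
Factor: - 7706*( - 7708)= 59397848=2^3*41^1 * 47^1*3853^1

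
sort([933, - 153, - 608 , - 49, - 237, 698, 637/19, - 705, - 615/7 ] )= [ -705, - 608, - 237, - 153, - 615/7, - 49, 637/19,698 , 933]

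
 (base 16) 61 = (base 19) 52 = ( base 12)81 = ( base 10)97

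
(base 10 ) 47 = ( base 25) 1M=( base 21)25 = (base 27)1k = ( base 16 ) 2f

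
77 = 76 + 1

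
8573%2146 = 2135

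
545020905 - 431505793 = 113515112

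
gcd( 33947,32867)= 1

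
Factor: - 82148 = -2^2 * 11^1 * 1867^1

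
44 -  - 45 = 89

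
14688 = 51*288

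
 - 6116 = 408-6524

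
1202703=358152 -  - 844551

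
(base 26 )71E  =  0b1001010100100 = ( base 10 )4772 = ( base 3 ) 20112202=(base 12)2918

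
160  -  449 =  - 289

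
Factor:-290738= - 2^1*7^1 * 19^1*1093^1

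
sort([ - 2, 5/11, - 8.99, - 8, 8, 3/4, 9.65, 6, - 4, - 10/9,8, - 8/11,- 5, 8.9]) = [-8.99, - 8, - 5, - 4, - 2, - 10/9, - 8/11,5/11, 3/4, 6, 8,8 , 8.9, 9.65 ]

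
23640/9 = 7880/3 =2626.67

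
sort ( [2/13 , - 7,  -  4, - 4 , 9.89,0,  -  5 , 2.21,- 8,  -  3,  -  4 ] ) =[ - 8,-7, - 5,  -  4,-4,-4,-3,0, 2/13,2.21, 9.89] 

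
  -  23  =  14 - 37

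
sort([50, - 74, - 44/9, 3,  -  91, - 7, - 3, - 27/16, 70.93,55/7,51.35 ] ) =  [ - 91, - 74, - 7, - 44/9, - 3, - 27/16,3,55/7, 50, 51.35, 70.93]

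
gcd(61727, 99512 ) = 1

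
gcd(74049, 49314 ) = 3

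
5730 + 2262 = 7992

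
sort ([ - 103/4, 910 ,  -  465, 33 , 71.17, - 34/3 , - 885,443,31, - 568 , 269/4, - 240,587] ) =[ - 885, - 568, - 465, - 240, - 103/4,-34/3,31,33  ,  269/4,71.17,443,587,910 ]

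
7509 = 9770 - 2261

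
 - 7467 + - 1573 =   -  9040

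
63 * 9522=599886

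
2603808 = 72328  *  36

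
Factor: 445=5^1* 89^1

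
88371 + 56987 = 145358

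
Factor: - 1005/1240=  - 201/248 = - 2^( - 3)  *3^1*31^( - 1) * 67^1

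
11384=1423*8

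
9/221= 9/221= 0.04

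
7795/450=17 + 29/90 = 17.32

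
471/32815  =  471/32815 = 0.01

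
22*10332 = 227304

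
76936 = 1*76936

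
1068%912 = 156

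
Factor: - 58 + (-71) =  - 129=- 3^1*43^1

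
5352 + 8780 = 14132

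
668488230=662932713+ 5555517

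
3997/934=4 + 261/934  =  4.28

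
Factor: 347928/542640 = 2^( - 1)*5^( - 1)*17^( - 1 )*109^1 = 109/170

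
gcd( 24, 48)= 24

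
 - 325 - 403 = - 728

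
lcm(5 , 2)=10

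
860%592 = 268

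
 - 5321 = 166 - 5487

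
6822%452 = 42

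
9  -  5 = 4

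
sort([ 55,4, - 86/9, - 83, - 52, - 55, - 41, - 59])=[ - 83, - 59, - 55, -52, - 41, -86/9, 4, 55 ]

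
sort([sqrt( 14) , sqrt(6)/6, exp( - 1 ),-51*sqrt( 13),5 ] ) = [ - 51*sqrt ( 13),exp( - 1), sqrt(6) /6,sqrt( 14)  ,  5] 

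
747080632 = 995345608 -248264976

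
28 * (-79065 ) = -2213820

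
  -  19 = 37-56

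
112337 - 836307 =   -  723970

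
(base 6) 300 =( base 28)3O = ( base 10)108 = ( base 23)4G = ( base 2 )1101100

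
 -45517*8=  - 364136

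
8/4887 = 8/4887=0.00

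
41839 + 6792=48631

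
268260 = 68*3945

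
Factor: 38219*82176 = 3140684544 = 2^8*3^1*107^1*38219^1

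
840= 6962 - 6122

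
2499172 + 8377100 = 10876272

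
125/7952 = 125/7952 = 0.02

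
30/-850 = - 1+82/85=   -0.04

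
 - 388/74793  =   - 388/74793 = - 0.01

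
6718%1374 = 1222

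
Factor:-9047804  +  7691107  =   -1356697^1 = - 1356697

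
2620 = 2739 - 119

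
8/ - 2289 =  - 8/2289 = - 0.00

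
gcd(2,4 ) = 2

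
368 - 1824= -1456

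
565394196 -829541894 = -264147698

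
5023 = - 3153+8176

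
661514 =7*94502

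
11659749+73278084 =84937833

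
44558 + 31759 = 76317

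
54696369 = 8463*6463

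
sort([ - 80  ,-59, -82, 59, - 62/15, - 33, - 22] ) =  [- 82  ,  -  80, - 59, - 33, - 22,-62/15 , 59]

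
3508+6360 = 9868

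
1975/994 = 1975/994 = 1.99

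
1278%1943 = 1278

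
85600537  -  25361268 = 60239269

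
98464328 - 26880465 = 71583863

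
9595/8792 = 1 +803/8792 = 1.09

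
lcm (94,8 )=376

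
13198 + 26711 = 39909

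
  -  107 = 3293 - 3400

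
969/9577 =969/9577 = 0.10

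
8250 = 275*30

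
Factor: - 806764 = -2^2*7^1*28813^1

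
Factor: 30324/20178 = 266/177 =2^1 * 3^(-1 ) * 7^1*19^1*59^(-1 )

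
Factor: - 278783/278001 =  - 713/711 = - 3^ ( -2) * 23^1*31^1*79^(-1)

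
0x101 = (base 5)2012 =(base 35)7C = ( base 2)100000001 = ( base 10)257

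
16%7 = 2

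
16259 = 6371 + 9888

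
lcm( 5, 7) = 35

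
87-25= 62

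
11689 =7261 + 4428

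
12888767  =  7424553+5464214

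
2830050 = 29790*95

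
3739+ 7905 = 11644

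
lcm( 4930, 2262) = 192270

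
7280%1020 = 140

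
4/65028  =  1/16257 = 0.00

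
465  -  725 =  -  260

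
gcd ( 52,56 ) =4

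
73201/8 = 9150 + 1/8 = 9150.12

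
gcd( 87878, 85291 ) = 1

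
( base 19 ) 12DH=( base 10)7845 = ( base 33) 76O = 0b1111010100101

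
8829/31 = 8829/31 = 284.81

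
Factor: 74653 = 74653^1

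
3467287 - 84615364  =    -  81148077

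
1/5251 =1/5251 = 0.00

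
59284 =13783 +45501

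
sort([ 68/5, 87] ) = [68/5,87] 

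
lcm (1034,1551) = 3102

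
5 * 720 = 3600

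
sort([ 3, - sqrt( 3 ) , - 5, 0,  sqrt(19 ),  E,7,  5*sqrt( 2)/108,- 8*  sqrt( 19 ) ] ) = [ - 8 * sqrt( 19 ), - 5, -sqrt( 3 ), 0,5 * sqrt(2 )/108, E,3,sqrt( 19 ),7 ] 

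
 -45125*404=-18230500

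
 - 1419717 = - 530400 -889317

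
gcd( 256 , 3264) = 64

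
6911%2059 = 734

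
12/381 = 4/127  =  0.03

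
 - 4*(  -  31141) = 124564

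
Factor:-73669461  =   - 3^1 * 2083^1*11789^1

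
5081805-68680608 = -63598803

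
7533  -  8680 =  - 1147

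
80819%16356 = 15395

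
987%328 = 3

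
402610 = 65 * 6194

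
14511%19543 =14511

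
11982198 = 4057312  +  7924886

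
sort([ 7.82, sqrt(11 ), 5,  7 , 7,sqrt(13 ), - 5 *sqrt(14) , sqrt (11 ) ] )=[ - 5*sqrt(14 ) , sqrt(11 ),sqrt( 11 ),sqrt(13 ),  5,  7, 7,7.82]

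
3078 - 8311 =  - 5233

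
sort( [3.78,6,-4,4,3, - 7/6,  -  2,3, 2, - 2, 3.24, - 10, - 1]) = [ - 10, - 4, - 2, - 2,-7/6, - 1,2,3,3, 3.24,3.78, 4, 6]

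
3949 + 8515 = 12464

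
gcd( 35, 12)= 1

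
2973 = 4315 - 1342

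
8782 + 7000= 15782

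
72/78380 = 18/19595 = 0.00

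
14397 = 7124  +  7273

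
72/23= 72/23 = 3.13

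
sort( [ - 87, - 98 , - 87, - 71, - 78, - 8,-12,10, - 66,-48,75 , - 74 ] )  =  [ - 98,- 87, - 87, - 78, - 74, - 71,-66,  -  48, - 12, - 8,10,75 ]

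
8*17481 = 139848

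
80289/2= 40144 + 1/2=40144.50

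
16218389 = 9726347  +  6492042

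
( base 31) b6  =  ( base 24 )EB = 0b101011011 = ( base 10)347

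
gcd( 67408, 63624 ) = 88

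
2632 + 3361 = 5993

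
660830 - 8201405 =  - 7540575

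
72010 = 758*95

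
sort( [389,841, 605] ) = [ 389,605, 841 ] 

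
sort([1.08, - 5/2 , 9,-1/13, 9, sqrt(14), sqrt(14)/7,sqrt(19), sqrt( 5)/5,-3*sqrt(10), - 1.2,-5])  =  [ - 3*sqrt (10 ), - 5,- 5/2,-1.2, - 1/13,sqrt( 5 ) /5, sqrt(14 )/7,1.08,sqrt(14 ),sqrt( 19), 9,9]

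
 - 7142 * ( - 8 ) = 57136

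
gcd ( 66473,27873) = 1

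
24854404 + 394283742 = 419138146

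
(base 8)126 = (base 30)2q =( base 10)86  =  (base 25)3B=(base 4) 1112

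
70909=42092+28817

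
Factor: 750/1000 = 2^( -2 )*3^1 = 3/4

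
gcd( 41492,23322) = 46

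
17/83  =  17/83=0.20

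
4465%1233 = 766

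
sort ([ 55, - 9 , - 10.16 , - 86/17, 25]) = [ - 10.16, - 9, - 86/17,25 , 55 ]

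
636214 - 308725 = 327489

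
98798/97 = 1018 + 52/97 = 1018.54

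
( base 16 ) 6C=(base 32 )3C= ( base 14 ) 7A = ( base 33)39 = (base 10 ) 108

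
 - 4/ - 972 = 1/243 = 0.00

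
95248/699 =136 + 184/699  =  136.26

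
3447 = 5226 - 1779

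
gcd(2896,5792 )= 2896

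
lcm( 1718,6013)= 12026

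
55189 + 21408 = 76597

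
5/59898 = 5/59898 = 0.00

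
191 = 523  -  332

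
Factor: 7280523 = 3^7*3329^1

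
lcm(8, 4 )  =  8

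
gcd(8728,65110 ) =2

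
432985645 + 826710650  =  1259696295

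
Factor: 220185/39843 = 3^1*5^1*7^1*19^( - 1 )=105/19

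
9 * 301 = 2709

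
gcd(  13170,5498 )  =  2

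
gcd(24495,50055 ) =1065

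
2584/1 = 2584 = 2584.00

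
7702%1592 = 1334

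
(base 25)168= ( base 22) 1DD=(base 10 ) 783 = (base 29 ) r0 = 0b1100001111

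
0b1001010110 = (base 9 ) 734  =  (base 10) 598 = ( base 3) 211011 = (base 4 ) 21112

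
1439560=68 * 21170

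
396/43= 9+9/43 =9.21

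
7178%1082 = 686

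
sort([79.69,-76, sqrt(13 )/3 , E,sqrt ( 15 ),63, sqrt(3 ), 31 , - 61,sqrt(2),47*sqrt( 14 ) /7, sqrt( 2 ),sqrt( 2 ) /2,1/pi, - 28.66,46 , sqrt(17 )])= [-76,- 61 , - 28.66, 1/pi, sqrt (2)/2, sqrt( 13 )/3,sqrt( 2 ),sqrt(2 ),sqrt( 3 ), E, sqrt ( 15 )  ,  sqrt(17)  ,  47* sqrt(14 ) /7, 31, 46,63  ,  79.69]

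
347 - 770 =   -  423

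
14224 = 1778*8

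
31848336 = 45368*702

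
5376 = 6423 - 1047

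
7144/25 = 285 + 19/25 = 285.76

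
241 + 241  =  482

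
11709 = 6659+5050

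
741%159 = 105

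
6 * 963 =5778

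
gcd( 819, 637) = 91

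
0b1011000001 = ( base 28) P5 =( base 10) 705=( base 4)23001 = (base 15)320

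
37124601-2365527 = 34759074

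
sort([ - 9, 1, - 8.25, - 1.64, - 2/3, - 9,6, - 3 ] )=[-9, - 9, - 8.25, - 3, - 1.64, - 2/3 , 1, 6 ]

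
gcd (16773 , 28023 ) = 3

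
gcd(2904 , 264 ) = 264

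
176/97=1 +79/97 = 1.81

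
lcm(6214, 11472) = 149136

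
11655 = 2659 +8996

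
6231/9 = 2077/3= 692.33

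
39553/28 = 1412+17/28 =1412.61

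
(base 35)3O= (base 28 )4H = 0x81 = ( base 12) a9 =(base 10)129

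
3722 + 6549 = 10271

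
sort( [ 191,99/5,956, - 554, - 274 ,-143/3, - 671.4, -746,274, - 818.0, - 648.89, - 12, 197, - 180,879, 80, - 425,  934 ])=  [ - 818.0, - 746,-671.4, - 648.89  , - 554, - 425,-274, - 180,-143/3, - 12,99/5,80,191, 197,274, 879,934,  956]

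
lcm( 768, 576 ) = 2304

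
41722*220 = 9178840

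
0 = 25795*0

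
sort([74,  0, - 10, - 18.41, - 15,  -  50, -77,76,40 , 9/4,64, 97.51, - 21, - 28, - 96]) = [ - 96, - 77 , - 50,-28,-21,  -  18.41, - 15 , - 10, 0, 9/4 , 40, 64, 74, 76,97.51] 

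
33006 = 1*33006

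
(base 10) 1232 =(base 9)1618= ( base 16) 4d0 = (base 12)868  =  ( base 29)1de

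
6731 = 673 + 6058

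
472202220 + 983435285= 1455637505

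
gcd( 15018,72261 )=3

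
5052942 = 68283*74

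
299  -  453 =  - 154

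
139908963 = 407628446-267719483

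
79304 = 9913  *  8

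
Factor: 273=3^1*7^1*13^1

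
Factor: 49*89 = 7^2 * 89^1= 4361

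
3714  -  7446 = - 3732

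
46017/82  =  46017/82  =  561.18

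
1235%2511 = 1235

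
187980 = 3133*60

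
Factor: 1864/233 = 2^3=   8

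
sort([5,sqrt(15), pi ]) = [ pi,sqrt(15),5 ]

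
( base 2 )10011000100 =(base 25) 1NK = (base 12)858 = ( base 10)1220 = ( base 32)164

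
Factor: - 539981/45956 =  - 2^( - 2 )*13^1*73^1 * 569^1*11489^ ( - 1) 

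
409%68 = 1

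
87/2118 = 29/706 = 0.04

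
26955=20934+6021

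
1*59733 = 59733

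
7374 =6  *1229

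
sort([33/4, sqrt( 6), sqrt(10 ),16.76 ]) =[ sqrt( 6), sqrt(10 ), 33/4, 16.76] 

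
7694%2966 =1762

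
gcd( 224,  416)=32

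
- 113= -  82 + -31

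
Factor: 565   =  5^1*113^1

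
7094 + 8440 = 15534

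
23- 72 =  - 49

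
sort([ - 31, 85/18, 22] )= [-31,85/18,22 ]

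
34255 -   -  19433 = 53688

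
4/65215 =4/65215 =0.00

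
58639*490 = 28733110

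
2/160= 1/80= 0.01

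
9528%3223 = 3082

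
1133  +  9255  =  10388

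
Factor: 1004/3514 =2^1*7^(  -  1 )=2/7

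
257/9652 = 257/9652 = 0.03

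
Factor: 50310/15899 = 2^1*3^2*5^1*43^1* 1223^(  -  1) = 3870/1223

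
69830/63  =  69830/63=1108.41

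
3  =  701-698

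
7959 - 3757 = 4202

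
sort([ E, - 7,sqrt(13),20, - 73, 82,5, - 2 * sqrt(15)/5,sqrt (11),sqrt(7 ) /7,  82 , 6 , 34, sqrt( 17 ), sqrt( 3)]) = [ - 73, - 7, - 2*sqrt( 15)/5,sqrt ( 7 )/7,sqrt( 3 ) , E,sqrt( 11), sqrt( 13 ), sqrt( 17),5,6,  20, 34 , 82,82 ]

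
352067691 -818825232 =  - 466757541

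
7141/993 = 7 + 190/993 = 7.19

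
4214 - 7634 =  - 3420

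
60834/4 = 30417/2 = 15208.50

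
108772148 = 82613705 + 26158443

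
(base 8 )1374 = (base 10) 764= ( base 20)1i4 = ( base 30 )PE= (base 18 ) 268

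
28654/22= 1302 + 5/11=   1302.45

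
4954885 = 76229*65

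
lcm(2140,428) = 2140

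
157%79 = 78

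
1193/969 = 1193/969 = 1.23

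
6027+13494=19521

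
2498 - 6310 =  -  3812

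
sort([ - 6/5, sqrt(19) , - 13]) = [ - 13, - 6/5, sqrt(19)] 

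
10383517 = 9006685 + 1376832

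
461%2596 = 461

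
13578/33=4526/11   =  411.45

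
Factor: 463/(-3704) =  - 1/8 = - 2^(-3)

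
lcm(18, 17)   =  306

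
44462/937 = 47+423/937= 47.45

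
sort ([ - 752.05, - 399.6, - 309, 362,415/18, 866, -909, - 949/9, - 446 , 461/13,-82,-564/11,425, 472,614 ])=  [ - 909, - 752.05, - 446, - 399.6, - 309,-949/9, - 82  ,-564/11, 415/18,461/13, 362,425,472, 614,  866] 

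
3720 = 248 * 15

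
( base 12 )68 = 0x50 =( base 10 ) 80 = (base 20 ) 40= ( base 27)2Q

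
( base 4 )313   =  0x37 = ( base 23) 29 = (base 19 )2H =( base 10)55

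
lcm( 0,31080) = 0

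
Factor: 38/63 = 2^1*3^(-2)*7^ ( - 1)*19^1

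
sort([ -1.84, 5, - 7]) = [ -7,-1.84,  5]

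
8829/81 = 109=   109.00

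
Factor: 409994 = 2^1*13^2*1213^1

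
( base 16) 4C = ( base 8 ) 114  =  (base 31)2e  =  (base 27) 2M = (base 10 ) 76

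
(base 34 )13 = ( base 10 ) 37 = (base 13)2b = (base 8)45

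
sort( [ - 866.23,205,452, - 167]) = [ - 866.23,  -  167,205, 452]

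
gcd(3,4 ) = 1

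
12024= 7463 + 4561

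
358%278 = 80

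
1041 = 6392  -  5351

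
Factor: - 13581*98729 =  - 1340838549=   -  3^3 * 503^1*98729^1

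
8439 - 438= 8001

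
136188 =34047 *4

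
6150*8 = 49200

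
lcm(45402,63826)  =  4403994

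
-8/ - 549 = 8/549 = 0.01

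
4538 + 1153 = 5691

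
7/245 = 1/35= 0.03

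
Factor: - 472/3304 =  - 1/7 = - 7^( - 1)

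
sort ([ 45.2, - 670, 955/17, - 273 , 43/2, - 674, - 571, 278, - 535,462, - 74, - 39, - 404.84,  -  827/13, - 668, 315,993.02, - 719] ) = [ - 719, - 674, - 670,-668,-571, - 535, - 404.84,  -  273 , - 74, -827/13,-39, 43/2, 45.2, 955/17, 278,315, 462, 993.02]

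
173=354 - 181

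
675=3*225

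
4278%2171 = 2107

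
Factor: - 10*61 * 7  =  -4270 = - 2^1*5^1*7^1 * 61^1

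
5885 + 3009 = 8894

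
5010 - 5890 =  - 880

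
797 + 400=1197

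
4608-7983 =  - 3375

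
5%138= 5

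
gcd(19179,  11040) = 3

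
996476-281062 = 715414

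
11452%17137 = 11452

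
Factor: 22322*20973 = 468159306 = 2^1 *3^1*6991^1 * 11161^1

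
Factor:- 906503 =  - 13^1*103^1*677^1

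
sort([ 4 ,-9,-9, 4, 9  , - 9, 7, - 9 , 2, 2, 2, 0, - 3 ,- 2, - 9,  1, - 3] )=[  -  9,-9, - 9, - 9,  -  9, - 3,-3, - 2,0,1,  2, 2, 2,4 , 4, 7,9 ] 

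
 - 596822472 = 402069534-998892006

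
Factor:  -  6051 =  - 3^1*2017^1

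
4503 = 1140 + 3363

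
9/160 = 9/160= 0.06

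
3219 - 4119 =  - 900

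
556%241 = 74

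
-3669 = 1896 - 5565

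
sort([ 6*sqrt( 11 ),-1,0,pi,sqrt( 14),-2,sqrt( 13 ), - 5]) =[ - 5 , - 2,-1, 0,pi, sqrt(13),sqrt( 14), 6*sqrt( 11 ) ] 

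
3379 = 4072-693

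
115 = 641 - 526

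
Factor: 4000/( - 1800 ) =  - 2^2 * 3^( - 2)*5^1 = - 20/9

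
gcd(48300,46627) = 7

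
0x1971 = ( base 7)24663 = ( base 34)5LJ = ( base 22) DA1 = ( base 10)6513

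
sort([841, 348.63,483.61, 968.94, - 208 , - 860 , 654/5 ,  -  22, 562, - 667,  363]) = [-860,-667, - 208, - 22, 654/5,348.63  ,  363, 483.61,562, 841, 968.94]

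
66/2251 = 66/2251 = 0.03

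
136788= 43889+92899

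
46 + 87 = 133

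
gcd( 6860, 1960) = 980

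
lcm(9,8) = 72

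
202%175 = 27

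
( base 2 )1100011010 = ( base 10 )794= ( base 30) QE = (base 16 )31A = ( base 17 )2CC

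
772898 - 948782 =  - 175884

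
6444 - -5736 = 12180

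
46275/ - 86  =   - 46275/86=- 538.08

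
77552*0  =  0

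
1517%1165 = 352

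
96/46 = 2 + 2/23= 2.09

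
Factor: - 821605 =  - 5^1*164321^1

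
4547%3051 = 1496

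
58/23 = 58/23 = 2.52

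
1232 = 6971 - 5739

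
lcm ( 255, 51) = 255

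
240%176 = 64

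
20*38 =760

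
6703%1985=748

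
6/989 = 6/989 = 0.01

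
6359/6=6359/6=1059.83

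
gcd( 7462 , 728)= 182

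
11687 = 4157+7530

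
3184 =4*796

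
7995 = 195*41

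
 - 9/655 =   -  1+646/655 =- 0.01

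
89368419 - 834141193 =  -744772774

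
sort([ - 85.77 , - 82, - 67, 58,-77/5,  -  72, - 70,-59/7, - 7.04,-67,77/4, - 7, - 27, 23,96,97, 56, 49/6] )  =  [ - 85.77 ,-82, - 72, - 70,-67, - 67,  -  27, - 77/5, - 59/7, - 7.04, - 7,49/6,77/4,23 , 56,58,96, 97]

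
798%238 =84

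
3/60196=3/60196 = 0.00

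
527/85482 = 527/85482=0.01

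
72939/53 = 1376+11/53 = 1376.21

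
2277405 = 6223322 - 3945917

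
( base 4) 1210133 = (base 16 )191f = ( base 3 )22211012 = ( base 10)6431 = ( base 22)d67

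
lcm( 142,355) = 710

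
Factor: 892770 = 2^1*3^1*5^1*29759^1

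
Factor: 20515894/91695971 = 2^1*7^1*59^(-1)*1465421^1*1554169^(-1)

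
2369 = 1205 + 1164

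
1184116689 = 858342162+325774527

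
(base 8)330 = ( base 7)426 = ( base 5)1331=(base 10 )216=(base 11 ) 187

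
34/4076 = 17/2038 = 0.01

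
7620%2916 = 1788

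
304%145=14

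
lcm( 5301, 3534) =10602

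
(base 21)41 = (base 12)71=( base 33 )2J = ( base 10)85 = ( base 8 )125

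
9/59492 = 9/59492 = 0.00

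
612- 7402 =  - 6790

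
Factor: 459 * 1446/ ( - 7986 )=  - 110619/1331 = -3^3*11^(- 3)*17^1*241^1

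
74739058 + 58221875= 132960933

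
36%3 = 0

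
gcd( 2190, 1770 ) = 30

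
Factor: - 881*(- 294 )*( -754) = -195296556 = - 2^2*3^1*7^2*13^1*29^1*881^1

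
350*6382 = 2233700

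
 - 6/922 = - 1+458/461  =  -  0.01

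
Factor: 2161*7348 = 15879028=2^2*11^1*167^1 * 2161^1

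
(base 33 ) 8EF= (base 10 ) 9189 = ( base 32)8V5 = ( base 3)110121100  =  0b10001111100101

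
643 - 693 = -50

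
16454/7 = 16454/7 = 2350.57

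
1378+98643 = 100021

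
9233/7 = 1319 = 1319.00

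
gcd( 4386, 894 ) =6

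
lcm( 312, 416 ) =1248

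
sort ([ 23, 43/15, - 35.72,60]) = [ - 35.72,43/15,23,60]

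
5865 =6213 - 348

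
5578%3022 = 2556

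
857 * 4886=4187302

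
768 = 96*8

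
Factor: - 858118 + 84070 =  - 2^5*3^1*11^1*733^1= -  774048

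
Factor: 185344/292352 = 362/571 = 2^1*181^1*571^ ( - 1 )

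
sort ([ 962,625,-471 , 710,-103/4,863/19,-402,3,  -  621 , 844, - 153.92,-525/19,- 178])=[ - 621,-471,  -  402, - 178, - 153.92,-525/19, - 103/4, 3, 863/19,625, 710, 844, 962]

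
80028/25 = 3201+3/25 = 3201.12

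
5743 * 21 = 120603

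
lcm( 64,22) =704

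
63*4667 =294021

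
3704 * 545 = 2018680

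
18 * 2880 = 51840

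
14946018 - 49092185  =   - 34146167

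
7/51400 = 7/51400 = 0.00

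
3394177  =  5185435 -1791258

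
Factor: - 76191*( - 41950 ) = 3196212450 = 2^1*3^1* 5^2*109^1*233^1*839^1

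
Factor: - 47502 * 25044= - 1189640088 = - 2^3*3^3 * 7^1*13^1*29^1*2087^1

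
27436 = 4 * 6859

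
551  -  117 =434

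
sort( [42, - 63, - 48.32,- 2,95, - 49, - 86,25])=[-86,-63,-49, - 48.32,-2, 25,42, 95 ]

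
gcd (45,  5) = 5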